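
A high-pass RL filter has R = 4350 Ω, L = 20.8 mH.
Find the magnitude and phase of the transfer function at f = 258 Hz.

Step 1 — Angular frequency: ω = 2π·258 = 1621 rad/s.
Step 2 — Transfer function: H(jω) = jωL/(R + jωL).
Step 3 — Numerator jωL = j·33.72; denominator R + jωL = 4350 + j33.72.
Step 4 — H = 6.008e-05 + j0.007751.
Step 5 — Magnitude: |H| = 0.007751 (-42.2 dB); phase: φ = 89.6°.

|H| = 0.007751 (-42.2 dB), φ = 89.6°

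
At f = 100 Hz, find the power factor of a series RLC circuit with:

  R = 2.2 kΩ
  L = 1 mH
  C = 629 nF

Step 1 — Angular frequency: ω = 2π·f = 2π·100 = 628.3 rad/s.
Step 2 — Component impedances:
  R: Z = R = 2200 Ω
  L: Z = jωL = j·628.3·0.001 = 0 + j0.6283 Ω
  C: Z = 1/(jωC) = -j/(ω·C) = 0 - j2530 Ω
Step 3 — Series combination: Z_total = R + L + C = 2200 - j2530 Ω = 3352∠-49.0° Ω.
Step 4 — Power factor: PF = cos(φ) = Re(Z)/|Z| = 2200/3352.5 = 0.6562.
Step 5 — Type: Im(Z) = -2530 ⇒ leading (phase φ = -49.0°).

PF = 0.6562 (leading, φ = -49.0°)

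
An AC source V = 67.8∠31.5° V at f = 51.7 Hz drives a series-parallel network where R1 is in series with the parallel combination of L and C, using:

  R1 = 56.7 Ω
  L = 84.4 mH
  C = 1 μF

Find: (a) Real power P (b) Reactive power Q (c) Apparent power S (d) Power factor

Step 1 — Angular frequency: ω = 2π·f = 2π·51.7 = 324.8 rad/s.
Step 2 — Component impedances:
  R1: Z = R = 56.7 Ω
  L: Z = jωL = j·324.8·0.0844 = 0 + j27.42 Ω
  C: Z = 1/(jωC) = -j/(ω·C) = 0 - j3078 Ω
Step 3 — Parallel branch: L || C = 1/(1/L + 1/C) = 0 + j27.66 Ω.
Step 4 — Series with R1: Z_total = R1 + (L || C) = 56.7 + j27.66 Ω = 63.09∠26.0° Ω.
Step 5 — Source phasor: V = 67.8∠31.5° V = 57.81 + j35.43 V.
Step 6 — Current: I = V / Z = 1.07 + j0.1029 A = 1.075∠5.5° A.
Step 7 — Complex power: S = V·I* = 65.49 + j31.95 VA.
Step 8 — Real power: P = Re(S) = 65.49 W.
Step 9 — Reactive power: Q = Im(S) = 31.95 VAR.
Step 10 — Apparent power: |S| = 72.86 VA.
Step 11 — Power factor: PF = P/|S| = 0.8987 (lagging).

(a) P = 65.49 W  (b) Q = 31.95 VAR  (c) S = 72.86 VA  (d) PF = 0.8987 (lagging)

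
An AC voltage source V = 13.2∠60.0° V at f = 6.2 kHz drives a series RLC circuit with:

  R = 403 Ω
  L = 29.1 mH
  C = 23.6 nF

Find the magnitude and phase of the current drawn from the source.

Step 1 — Angular frequency: ω = 2π·f = 2π·6200 = 3.896e+04 rad/s.
Step 2 — Component impedances:
  R: Z = R = 403 Ω
  L: Z = jωL = j·3.896e+04·0.0291 = 0 + j1134 Ω
  C: Z = 1/(jωC) = -j/(ω·C) = 0 - j1088 Ω
Step 3 — Series combination: Z_total = R + L + C = 403 + j45.89 Ω = 405.6∠6.5° Ω.
Step 4 — Source phasor: V = 13.2∠60.0° V = 6.6 + j11.43 V.
Step 5 — Ohm's law: I = V / Z_total = (6.6 + j11.43) / (403 + j45.89) = 0.01936 + j0.02616 A.
Step 6 — Convert to polar: |I| = 0.03254 A, ∠I = 53.5°.

I = 0.03254∠53.5° A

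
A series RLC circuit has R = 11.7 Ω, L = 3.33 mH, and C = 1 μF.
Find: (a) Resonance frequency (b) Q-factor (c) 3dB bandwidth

Step 1 — Resonance: ω₀ = 1/√(LC) = 1/√(0.00333·1e-06) = 1.733e+04 rad/s.
Step 2 — f₀ = ω₀/(2π) = 2758 Hz.
Step 3 — Series Q: Q = ω₀L/R = 1.733e+04·0.00333/11.7 = 4.932.
Step 4 — Bandwidth: Δω = ω₀/Q = 3514 rad/s; BW = Δω/(2π) = 559.2 Hz.

(a) f₀ = 2758 Hz  (b) Q = 4.932  (c) BW = 559.2 Hz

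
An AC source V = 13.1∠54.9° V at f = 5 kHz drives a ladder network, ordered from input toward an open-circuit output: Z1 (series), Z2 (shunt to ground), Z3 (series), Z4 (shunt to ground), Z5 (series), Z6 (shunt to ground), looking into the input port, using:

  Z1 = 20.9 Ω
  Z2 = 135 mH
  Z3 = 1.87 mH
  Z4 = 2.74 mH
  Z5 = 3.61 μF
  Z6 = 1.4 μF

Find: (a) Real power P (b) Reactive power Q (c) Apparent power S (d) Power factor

Step 1 — Angular frequency: ω = 2π·f = 2π·5000 = 3.142e+04 rad/s.
Step 2 — Component impedances:
  Z1: Z = R = 20.9 Ω
  Z2: Z = jωL = j·3.142e+04·0.135 = 0 + j4241 Ω
  Z3: Z = jωL = j·3.142e+04·0.00187 = 0 + j58.75 Ω
  Z4: Z = jωL = j·3.142e+04·0.00274 = 0 + j86.08 Ω
  Z5: Z = 1/(jωC) = -j/(ω·C) = 0 - j8.817 Ω
  Z6: Z = 1/(jωC) = -j/(ω·C) = 0 - j22.74 Ω
Step 3 — Ladder network (open output): work backward from the far end, alternating series and parallel combinations. Z_in = 20.9 + j8.915 Ω = 22.72∠23.1° Ω.
Step 4 — Source phasor: V = 13.1∠54.9° V = 7.533 + j10.72 V.
Step 5 — Current: I = V / Z = 0.49 + j0.3038 A = 0.5765∠31.8° A.
Step 6 — Complex power: S = V·I* = 6.947 + j2.963 VA.
Step 7 — Real power: P = Re(S) = 6.947 W.
Step 8 — Reactive power: Q = Im(S) = 2.963 VAR.
Step 9 — Apparent power: |S| = 7.553 VA.
Step 10 — Power factor: PF = P/|S| = 0.9198 (lagging).

(a) P = 6.947 W  (b) Q = 2.963 VAR  (c) S = 7.553 VA  (d) PF = 0.9198 (lagging)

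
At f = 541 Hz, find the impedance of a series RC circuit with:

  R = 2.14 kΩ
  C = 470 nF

Step 1 — Angular frequency: ω = 2π·f = 2π·541 = 3399 rad/s.
Step 2 — Component impedances:
  R: Z = R = 2140 Ω
  C: Z = 1/(jωC) = -j/(ω·C) = 0 - j625.9 Ω
Step 3 — Series combination: Z_total = R + C = 2140 - j625.9 Ω = 2230∠-16.3° Ω.

Z = 2140 - j625.9 Ω = 2230∠-16.3° Ω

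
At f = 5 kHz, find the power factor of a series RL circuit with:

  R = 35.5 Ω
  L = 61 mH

Step 1 — Angular frequency: ω = 2π·f = 2π·5000 = 3.142e+04 rad/s.
Step 2 — Component impedances:
  R: Z = R = 35.5 Ω
  L: Z = jωL = j·3.142e+04·0.061 = 0 + j1916 Ω
Step 3 — Series combination: Z_total = R + L = 35.5 + j1916 Ω = 1917∠88.9° Ω.
Step 4 — Power factor: PF = cos(φ) = Re(Z)/|Z| = 35.5/1917 = 0.01852.
Step 5 — Type: Im(Z) = 1916 ⇒ lagging (phase φ = 88.9°).

PF = 0.01852 (lagging, φ = 88.9°)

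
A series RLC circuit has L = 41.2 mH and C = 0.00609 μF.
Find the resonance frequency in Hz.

Step 1 — Resonance condition Im(Z)=0 gives ω₀ = 1/√(LC).
Step 2 — ω₀ = 1/√(0.0412·6.09e-09) = 6.313e+04 rad/s.
Step 3 — f₀ = ω₀/(2π) = 1.005e+04 Hz.

f₀ = 1.005e+04 Hz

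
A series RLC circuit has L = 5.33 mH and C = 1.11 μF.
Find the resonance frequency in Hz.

Step 1 — Resonance condition Im(Z)=0 gives ω₀ = 1/√(LC).
Step 2 — ω₀ = 1/√(0.00533·1.11e-06) = 1.3e+04 rad/s.
Step 3 — f₀ = ω₀/(2π) = 2069 Hz.

f₀ = 2069 Hz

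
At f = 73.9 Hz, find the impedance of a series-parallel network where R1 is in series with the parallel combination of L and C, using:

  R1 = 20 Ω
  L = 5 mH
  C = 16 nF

Step 1 — Angular frequency: ω = 2π·f = 2π·73.9 = 464.3 rad/s.
Step 2 — Component impedances:
  R1: Z = R = 20 Ω
  L: Z = jωL = j·464.3·0.005 = 0 + j2.322 Ω
  C: Z = 1/(jωC) = -j/(ω·C) = 0 - j1.346e+05 Ω
Step 3 — Parallel branch: L || C = 1/(1/L + 1/C) = 0 + j2.322 Ω.
Step 4 — Series with R1: Z_total = R1 + (L || C) = 20 + j2.322 Ω = 20.13∠6.6° Ω.

Z = 20 + j2.322 Ω = 20.13∠6.6° Ω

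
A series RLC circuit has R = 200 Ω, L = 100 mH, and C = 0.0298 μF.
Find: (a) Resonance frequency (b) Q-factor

Step 1 — Resonance condition Im(Z)=0 gives ω₀ = 1/√(LC).
Step 2 — ω₀ = 1/√(0.1·2.98e-08) = 1.832e+04 rad/s.
Step 3 — f₀ = ω₀/(2π) = 2915 Hz.
Step 4 — Series Q: Q = ω₀L/R = 1.832e+04·0.1/200 = 9.159.

(a) f₀ = 2915 Hz  (b) Q = 9.159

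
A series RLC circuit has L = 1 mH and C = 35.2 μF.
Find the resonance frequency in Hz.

Step 1 — Resonance condition Im(Z)=0 gives ω₀ = 1/√(LC).
Step 2 — ω₀ = 1/√(0.001·3.52e-05) = 5330 rad/s.
Step 3 — f₀ = ω₀/(2π) = 848.3 Hz.

f₀ = 848.3 Hz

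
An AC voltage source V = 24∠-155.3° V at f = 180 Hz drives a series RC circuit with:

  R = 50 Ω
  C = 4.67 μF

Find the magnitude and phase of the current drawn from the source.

Step 1 — Angular frequency: ω = 2π·f = 2π·180 = 1131 rad/s.
Step 2 — Component impedances:
  R: Z = R = 50 Ω
  C: Z = 1/(jωC) = -j/(ω·C) = 0 - j189.3 Ω
Step 3 — Series combination: Z_total = R + C = 50 - j189.3 Ω = 195.8∠-75.2° Ω.
Step 4 — Source phasor: V = 24∠-155.3° V = -21.8 - j10.03 V.
Step 5 — Ohm's law: I = V / Z_total = (-21.8 - j10.03) / (50 - j189.3) = 0.02109 - j0.1207 A.
Step 6 — Convert to polar: |I| = 0.1226 A, ∠I = -80.1°.

I = 0.1226∠-80.1° A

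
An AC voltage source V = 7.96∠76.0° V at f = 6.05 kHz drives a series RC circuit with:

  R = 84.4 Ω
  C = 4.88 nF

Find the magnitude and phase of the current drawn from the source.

Step 1 — Angular frequency: ω = 2π·f = 2π·6050 = 3.801e+04 rad/s.
Step 2 — Component impedances:
  R: Z = R = 84.4 Ω
  C: Z = 1/(jωC) = -j/(ω·C) = 0 - j5391 Ω
Step 3 — Series combination: Z_total = R + C = 84.4 - j5391 Ω = 5391∠-89.1° Ω.
Step 4 — Source phasor: V = 7.96∠76.0° V = 1.926 + j7.724 V.
Step 5 — Ohm's law: I = V / Z_total = (1.926 + j7.724) / (84.4 - j5391) = -0.001427 + j0.0003796 A.
Step 6 — Convert to polar: |I| = 0.001476 A, ∠I = 165.1°.

I = 0.001476∠165.1° A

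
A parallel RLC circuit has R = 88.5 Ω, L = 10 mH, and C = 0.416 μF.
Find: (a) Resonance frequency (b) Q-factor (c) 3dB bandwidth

Step 1 — Resonance: ω₀ = 1/√(LC) = 1/√(0.01·4.16e-07) = 1.55e+04 rad/s.
Step 2 — f₀ = ω₀/(2π) = 2468 Hz.
Step 3 — Parallel Q: Q = R/(ω₀L) = 88.5/(1.55e+04·0.01) = 0.5708.
Step 4 — Bandwidth: Δω = ω₀/Q = 2.716e+04 rad/s; BW = Δω/(2π) = 4323 Hz.

(a) f₀ = 2468 Hz  (b) Q = 0.5708  (c) BW = 4323 Hz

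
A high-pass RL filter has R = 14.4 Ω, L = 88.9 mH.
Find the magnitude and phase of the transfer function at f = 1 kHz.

Step 1 — Angular frequency: ω = 2π·1000 = 6283 rad/s.
Step 2 — Transfer function: H(jω) = jωL/(R + jωL).
Step 3 — Numerator jωL = j·558.6; denominator R + jωL = 14.4 + j558.6.
Step 4 — H = 0.9993 + j0.02576.
Step 5 — Magnitude: |H| = 0.9997 (-0.0 dB); phase: φ = 1.5°.

|H| = 0.9997 (-0.0 dB), φ = 1.5°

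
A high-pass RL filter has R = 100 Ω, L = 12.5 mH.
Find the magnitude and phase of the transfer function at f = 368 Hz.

Step 1 — Angular frequency: ω = 2π·368 = 2312 rad/s.
Step 2 — Transfer function: H(jω) = jωL/(R + jωL).
Step 3 — Numerator jωL = j·28.9; denominator R + jωL = 100 + j28.9.
Step 4 — H = 0.0771 + j0.2667.
Step 5 — Magnitude: |H| = 0.2777 (-11.1 dB); phase: φ = 73.9°.

|H| = 0.2777 (-11.1 dB), φ = 73.9°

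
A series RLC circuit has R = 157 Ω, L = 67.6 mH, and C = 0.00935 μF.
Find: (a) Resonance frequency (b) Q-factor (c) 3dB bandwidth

Step 1 — Resonance condition Im(Z)=0 gives ω₀ = 1/√(LC).
Step 2 — ω₀ = 1/√(0.0676·9.35e-09) = 3.978e+04 rad/s.
Step 3 — f₀ = ω₀/(2π) = 6331 Hz.
Step 4 — Series Q: Q = ω₀L/R = 3.978e+04·0.0676/157 = 17.13.
Step 5 — 3dB bandwidth: Δω = ω₀/Q = 2322 rad/s; BW = Δω/(2π) = 369.6 Hz.

(a) f₀ = 6331 Hz  (b) Q = 17.13  (c) BW = 369.6 Hz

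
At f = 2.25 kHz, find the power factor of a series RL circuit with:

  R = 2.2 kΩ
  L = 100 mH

Step 1 — Angular frequency: ω = 2π·f = 2π·2250 = 1.414e+04 rad/s.
Step 2 — Component impedances:
  R: Z = R = 2200 Ω
  L: Z = jωL = j·1.414e+04·0.1 = 0 + j1414 Ω
Step 3 — Series combination: Z_total = R + L = 2200 + j1414 Ω = 2615∠32.7° Ω.
Step 4 — Power factor: PF = cos(φ) = Re(Z)/|Z| = 2200/2615 = 0.8413.
Step 5 — Type: Im(Z) = 1414 ⇒ lagging (phase φ = 32.7°).

PF = 0.8413 (lagging, φ = 32.7°)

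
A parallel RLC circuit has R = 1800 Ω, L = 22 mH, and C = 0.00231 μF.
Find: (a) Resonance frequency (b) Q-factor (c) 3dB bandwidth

Step 1 — Resonance: ω₀ = 1/√(LC) = 1/√(0.022·2.31e-09) = 1.403e+05 rad/s.
Step 2 — f₀ = ω₀/(2π) = 2.233e+04 Hz.
Step 3 — Parallel Q: Q = R/(ω₀L) = 1800/(1.403e+05·0.022) = 0.5833.
Step 4 — Bandwidth: Δω = ω₀/Q = 2.405e+05 rad/s; BW = Δω/(2π) = 3.828e+04 Hz.

(a) f₀ = 2.233e+04 Hz  (b) Q = 0.5833  (c) BW = 3.828e+04 Hz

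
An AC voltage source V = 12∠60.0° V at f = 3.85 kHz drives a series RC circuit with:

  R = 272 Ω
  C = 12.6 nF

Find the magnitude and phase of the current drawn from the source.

Step 1 — Angular frequency: ω = 2π·f = 2π·3850 = 2.419e+04 rad/s.
Step 2 — Component impedances:
  R: Z = R = 272 Ω
  C: Z = 1/(jωC) = -j/(ω·C) = 0 - j3281 Ω
Step 3 — Series combination: Z_total = R + C = 272 - j3281 Ω = 3292∠-85.3° Ω.
Step 4 — Source phasor: V = 12∠60.0° V = 6 + j10.39 V.
Step 5 — Ohm's law: I = V / Z_total = (6 + j10.39) / (272 - j3281) = -0.002995 + j0.002077 A.
Step 6 — Convert to polar: |I| = 0.003645 A, ∠I = 145.3°.

I = 0.003645∠145.3° A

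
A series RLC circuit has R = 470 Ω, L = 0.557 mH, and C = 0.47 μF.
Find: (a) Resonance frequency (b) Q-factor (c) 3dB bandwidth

Step 1 — Resonance: ω₀ = 1/√(LC) = 1/√(0.000557·4.7e-07) = 6.18e+04 rad/s.
Step 2 — f₀ = ω₀/(2π) = 9837 Hz.
Step 3 — Series Q: Q = ω₀L/R = 6.18e+04·0.000557/470 = 0.07325.
Step 4 — Bandwidth: Δω = ω₀/Q = 8.438e+05 rad/s; BW = Δω/(2π) = 1.343e+05 Hz.

(a) f₀ = 9837 Hz  (b) Q = 0.07325  (c) BW = 1.343e+05 Hz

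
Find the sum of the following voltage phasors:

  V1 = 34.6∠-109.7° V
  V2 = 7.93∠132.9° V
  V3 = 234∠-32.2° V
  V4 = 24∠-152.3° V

Step 1 — Convert each phasor to rectangular form:
  V1 = 34.6·(cos(-109.7°) + j·sin(-109.7°)) = -11.66 - j32.57 V
  V2 = 7.93·(cos(132.9°) + j·sin(132.9°)) = -5.398 + j5.809 V
  V3 = 234·(cos(-32.2°) + j·sin(-32.2°)) = 198 - j124.7 V
  V4 = 24·(cos(-152.3°) + j·sin(-152.3°)) = -21.25 - j11.16 V
Step 2 — Sum components: V_total = 159.7 - j162.6 V.
Step 3 — Convert to polar: |V_total| = 227.9 V, ∠V_total = -45.5°.

V_total = 227.9∠-45.5° V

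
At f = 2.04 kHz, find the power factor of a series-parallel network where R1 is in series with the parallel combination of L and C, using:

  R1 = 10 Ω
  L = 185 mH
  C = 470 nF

Step 1 — Angular frequency: ω = 2π·f = 2π·2040 = 1.282e+04 rad/s.
Step 2 — Component impedances:
  R1: Z = R = 10 Ω
  L: Z = jωL = j·1.282e+04·0.185 = 0 + j2371 Ω
  C: Z = 1/(jωC) = -j/(ω·C) = 0 - j166 Ω
Step 3 — Parallel branch: L || C = 1/(1/L + 1/C) = 0 - j178.5 Ω.
Step 4 — Series with R1: Z_total = R1 + (L || C) = 10 - j178.5 Ω = 178.8∠-86.8° Ω.
Step 5 — Power factor: PF = cos(φ) = Re(Z)/|Z| = 10/178.77 = 0.05594.
Step 6 — Type: Im(Z) = -178.5 ⇒ leading (phase φ = -86.8°).

PF = 0.05594 (leading, φ = -86.8°)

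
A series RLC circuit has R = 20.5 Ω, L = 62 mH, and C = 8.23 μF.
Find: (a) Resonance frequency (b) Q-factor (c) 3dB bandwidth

Step 1 — Resonance: ω₀ = 1/√(LC) = 1/√(0.062·8.23e-06) = 1400 rad/s.
Step 2 — f₀ = ω₀/(2π) = 222.8 Hz.
Step 3 — Series Q: Q = ω₀L/R = 1400·0.062/20.5 = 4.234.
Step 4 — Bandwidth: Δω = ω₀/Q = 330.6 rad/s; BW = Δω/(2π) = 52.62 Hz.

(a) f₀ = 222.8 Hz  (b) Q = 4.234  (c) BW = 52.62 Hz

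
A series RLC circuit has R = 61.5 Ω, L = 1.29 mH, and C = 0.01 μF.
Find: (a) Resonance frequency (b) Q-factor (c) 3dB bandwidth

Step 1 — Resonance: ω₀ = 1/√(LC) = 1/√(0.00129·1e-08) = 2.784e+05 rad/s.
Step 2 — f₀ = ω₀/(2π) = 4.431e+04 Hz.
Step 3 — Series Q: Q = ω₀L/R = 2.784e+05·0.00129/61.5 = 5.84.
Step 4 — Bandwidth: Δω = ω₀/Q = 4.767e+04 rad/s; BW = Δω/(2π) = 7588 Hz.

(a) f₀ = 4.431e+04 Hz  (b) Q = 5.84  (c) BW = 7588 Hz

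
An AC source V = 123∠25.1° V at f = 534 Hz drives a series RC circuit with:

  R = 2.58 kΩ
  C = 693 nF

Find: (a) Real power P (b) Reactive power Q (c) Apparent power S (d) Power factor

Step 1 — Angular frequency: ω = 2π·f = 2π·534 = 3355 rad/s.
Step 2 — Component impedances:
  R: Z = R = 2580 Ω
  C: Z = 1/(jωC) = -j/(ω·C) = 0 - j430.1 Ω
Step 3 — Series combination: Z_total = R + C = 2580 - j430.1 Ω = 2616∠-9.5° Ω.
Step 4 — Source phasor: V = 123∠25.1° V = 111.4 + j52.18 V.
Step 5 — Current: I = V / Z = 0.03873 + j0.02668 A = 0.04703∠34.6° A.
Step 6 — Complex power: S = V·I* = 5.705 - j0.9511 VA.
Step 7 — Real power: P = Re(S) = 5.705 W.
Step 8 — Reactive power: Q = Im(S) = -0.9511 VAR.
Step 9 — Apparent power: |S| = 5.784 VA.
Step 10 — Power factor: PF = P/|S| = 0.9864 (leading).

(a) P = 5.705 W  (b) Q = -0.9511 VAR  (c) S = 5.784 VA  (d) PF = 0.9864 (leading)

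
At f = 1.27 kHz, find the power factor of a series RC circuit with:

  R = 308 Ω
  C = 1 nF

Step 1 — Angular frequency: ω = 2π·f = 2π·1270 = 7980 rad/s.
Step 2 — Component impedances:
  R: Z = R = 308 Ω
  C: Z = 1/(jωC) = -j/(ω·C) = 0 - j1.253e+05 Ω
Step 3 — Series combination: Z_total = R + C = 308 - j1.253e+05 Ω = 1.253e+05∠-89.9° Ω.
Step 4 — Power factor: PF = cos(φ) = Re(Z)/|Z| = 308/1.253e+05 = 0.002458.
Step 5 — Type: Im(Z) = -1.253e+05 ⇒ leading (phase φ = -89.9°).

PF = 0.002458 (leading, φ = -89.9°)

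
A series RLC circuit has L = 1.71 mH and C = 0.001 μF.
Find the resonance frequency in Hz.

Step 1 — Resonance condition Im(Z)=0 gives ω₀ = 1/√(LC).
Step 2 — ω₀ = 1/√(0.00171·1e-09) = 7.647e+05 rad/s.
Step 3 — f₀ = ω₀/(2π) = 1.217e+05 Hz.

f₀ = 1.217e+05 Hz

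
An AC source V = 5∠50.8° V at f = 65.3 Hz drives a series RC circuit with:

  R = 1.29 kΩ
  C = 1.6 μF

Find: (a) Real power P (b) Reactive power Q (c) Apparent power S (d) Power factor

Step 1 — Angular frequency: ω = 2π·f = 2π·65.3 = 410.3 rad/s.
Step 2 — Component impedances:
  R: Z = R = 1290 Ω
  C: Z = 1/(jωC) = -j/(ω·C) = 0 - j1523 Ω
Step 3 — Series combination: Z_total = R + C = 1290 - j1523 Ω = 1996∠-49.7° Ω.
Step 4 — Source phasor: V = 5∠50.8° V = 3.16 + j3.875 V.
Step 5 — Current: I = V / Z = -0.0004582 + j0.002463 A = 0.002505∠100.5° A.
Step 6 — Complex power: S = V·I* = 0.008094 - j0.009558 VA.
Step 7 — Real power: P = Re(S) = 0.008094 W.
Step 8 — Reactive power: Q = Im(S) = -0.009558 VAR.
Step 9 — Apparent power: |S| = 0.01252 VA.
Step 10 — Power factor: PF = P/|S| = 0.6462 (leading).

(a) P = 0.008094 W  (b) Q = -0.009558 VAR  (c) S = 0.01252 VA  (d) PF = 0.6462 (leading)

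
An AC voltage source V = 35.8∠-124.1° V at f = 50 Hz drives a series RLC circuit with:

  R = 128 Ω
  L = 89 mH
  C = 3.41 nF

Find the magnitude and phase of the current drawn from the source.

Step 1 — Angular frequency: ω = 2π·f = 2π·50 = 314.2 rad/s.
Step 2 — Component impedances:
  R: Z = R = 128 Ω
  L: Z = jωL = j·314.2·0.089 = 0 + j27.96 Ω
  C: Z = 1/(jωC) = -j/(ω·C) = 0 - j9.335e+05 Ω
Step 3 — Series combination: Z_total = R + L + C = 128 - j9.334e+05 Ω = 9.334e+05∠-90.0° Ω.
Step 4 — Source phasor: V = 35.8∠-124.1° V = -20.07 - j29.64 V.
Step 5 — Ohm's law: I = V / Z_total = (-20.07 - j29.64) / (128 - j9.334e+05) = 3.176e-05 - j2.151e-05 A.
Step 6 — Convert to polar: |I| = 3.835e-05 A, ∠I = -34.1°.

I = 3.835e-05∠-34.1° A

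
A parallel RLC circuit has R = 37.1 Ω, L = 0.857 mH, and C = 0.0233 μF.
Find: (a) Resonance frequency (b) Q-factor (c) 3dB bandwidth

Step 1 — Resonance: ω₀ = 1/√(LC) = 1/√(0.000857·2.33e-08) = 2.238e+05 rad/s.
Step 2 — f₀ = ω₀/(2π) = 3.562e+04 Hz.
Step 3 — Parallel Q: Q = R/(ω₀L) = 37.1/(2.238e+05·0.000857) = 0.1934.
Step 4 — Bandwidth: Δω = ω₀/Q = 1.157e+06 rad/s; BW = Δω/(2π) = 1.841e+05 Hz.

(a) f₀ = 3.562e+04 Hz  (b) Q = 0.1934  (c) BW = 1.841e+05 Hz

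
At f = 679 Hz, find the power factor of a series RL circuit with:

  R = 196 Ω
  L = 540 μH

Step 1 — Angular frequency: ω = 2π·f = 2π·679 = 4266 rad/s.
Step 2 — Component impedances:
  R: Z = R = 196 Ω
  L: Z = jωL = j·4266·0.00054 = 0 + j2.304 Ω
Step 3 — Series combination: Z_total = R + L = 196 + j2.304 Ω = 196∠0.7° Ω.
Step 4 — Power factor: PF = cos(φ) = Re(Z)/|Z| = 196/196.01 = 0.9999.
Step 5 — Type: Im(Z) = 2.304 ⇒ lagging (phase φ = 0.7°).

PF = 0.9999 (lagging, φ = 0.7°)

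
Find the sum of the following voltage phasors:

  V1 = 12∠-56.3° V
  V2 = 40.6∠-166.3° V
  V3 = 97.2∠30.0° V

Step 1 — Convert each phasor to rectangular form:
  V1 = 12·(cos(-56.3°) + j·sin(-56.3°)) = 6.658 - j9.983 V
  V2 = 40.6·(cos(-166.3°) + j·sin(-166.3°)) = -39.44 - j9.616 V
  V3 = 97.2·(cos(30.0°) + j·sin(30.0°)) = 84.18 + j48.6 V
Step 2 — Sum components: V_total = 51.39 + j29 V.
Step 3 — Convert to polar: |V_total| = 59.01 V, ∠V_total = 29.4°.

V_total = 59.01∠29.4° V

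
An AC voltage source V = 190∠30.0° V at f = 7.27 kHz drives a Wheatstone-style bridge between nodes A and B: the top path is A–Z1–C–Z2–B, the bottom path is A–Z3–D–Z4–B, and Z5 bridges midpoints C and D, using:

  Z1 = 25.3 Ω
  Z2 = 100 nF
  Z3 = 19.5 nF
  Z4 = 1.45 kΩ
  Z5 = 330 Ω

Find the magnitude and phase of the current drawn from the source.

Step 1 — Angular frequency: ω = 2π·f = 2π·7270 = 4.568e+04 rad/s.
Step 2 — Component impedances:
  Z1: Z = R = 25.3 Ω
  Z2: Z = 1/(jωC) = -j/(ω·C) = 0 - j218.9 Ω
  Z3: Z = 1/(jωC) = -j/(ω·C) = 0 - j1123 Ω
  Z4: Z = R = 1450 Ω
  Z5: Z = R = 330 Ω
Step 3 — Bridge requires nodal analysis (the Z5 bridge couples midpoints C and D, so the two paths cannot be reduced to a simple series/parallel combination). Setting node B to ground and injecting 1 A at node A, the 3-node admittance system at A, C, D solves to V_A = Z_AB = 49.97 - j214.6 Ω = 220.3∠-76.9° Ω.
Step 4 — Source phasor: V = 190∠30.0° V = 164.5 + j95 V.
Step 5 — Ohm's law: I = V / Z_total = (164.5 + j95) / (49.97 - j214.6) = -0.2506 + j0.8252 A.
Step 6 — Convert to polar: |I| = 0.8624 A, ∠I = 106.9°.

I = 0.8624∠106.9° A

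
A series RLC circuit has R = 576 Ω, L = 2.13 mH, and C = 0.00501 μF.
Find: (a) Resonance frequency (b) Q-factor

Step 1 — Resonance condition Im(Z)=0 gives ω₀ = 1/√(LC).
Step 2 — ω₀ = 1/√(0.00213·5.01e-09) = 3.061e+05 rad/s.
Step 3 — f₀ = ω₀/(2π) = 4.872e+04 Hz.
Step 4 — Series Q: Q = ω₀L/R = 3.061e+05·0.00213/576 = 1.132.

(a) f₀ = 4.872e+04 Hz  (b) Q = 1.132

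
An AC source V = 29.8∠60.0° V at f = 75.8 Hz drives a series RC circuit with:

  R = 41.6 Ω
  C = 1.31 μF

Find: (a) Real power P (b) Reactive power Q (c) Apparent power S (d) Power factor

Step 1 — Angular frequency: ω = 2π·f = 2π·75.8 = 476.3 rad/s.
Step 2 — Component impedances:
  R: Z = R = 41.6 Ω
  C: Z = 1/(jωC) = -j/(ω·C) = 0 - j1603 Ω
Step 3 — Series combination: Z_total = R + C = 41.6 - j1603 Ω = 1603∠-88.5° Ω.
Step 4 — Source phasor: V = 29.8∠60.0° V = 14.9 + j25.81 V.
Step 5 — Current: I = V / Z = -0.01585 + j0.009708 A = 0.01859∠148.5° A.
Step 6 — Complex power: S = V·I* = 0.01437 - j0.5537 VA.
Step 7 — Real power: P = Re(S) = 0.01437 W.
Step 8 — Reactive power: Q = Im(S) = -0.5537 VAR.
Step 9 — Apparent power: |S| = 0.5539 VA.
Step 10 — Power factor: PF = P/|S| = 0.02595 (leading).

(a) P = 0.01437 W  (b) Q = -0.5537 VAR  (c) S = 0.5539 VA  (d) PF = 0.02595 (leading)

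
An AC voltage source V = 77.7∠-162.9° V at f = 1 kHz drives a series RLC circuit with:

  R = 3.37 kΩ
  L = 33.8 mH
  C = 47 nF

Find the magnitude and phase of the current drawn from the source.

Step 1 — Angular frequency: ω = 2π·f = 2π·1000 = 6283 rad/s.
Step 2 — Component impedances:
  R: Z = R = 3370 Ω
  L: Z = jωL = j·6283·0.0338 = 0 + j212.4 Ω
  C: Z = 1/(jωC) = -j/(ω·C) = 0 - j3386 Ω
Step 3 — Series combination: Z_total = R + L + C = 3370 - j3174 Ω = 4629∠-43.3° Ω.
Step 4 — Source phasor: V = 77.7∠-162.9° V = -74.27 - j22.85 V.
Step 5 — Ohm's law: I = V / Z_total = (-74.27 - j22.85) / (3370 - j3174) = -0.008295 - j0.01459 A.
Step 6 — Convert to polar: |I| = 0.01678 A, ∠I = -119.6°.

I = 0.01678∠-119.6° A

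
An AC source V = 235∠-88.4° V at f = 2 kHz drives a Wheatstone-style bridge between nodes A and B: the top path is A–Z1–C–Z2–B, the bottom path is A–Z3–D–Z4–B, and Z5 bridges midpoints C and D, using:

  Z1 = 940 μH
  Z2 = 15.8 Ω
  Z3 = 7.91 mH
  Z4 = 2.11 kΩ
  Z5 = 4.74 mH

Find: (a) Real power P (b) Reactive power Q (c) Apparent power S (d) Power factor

Step 1 — Angular frequency: ω = 2π·f = 2π·2000 = 1.257e+04 rad/s.
Step 2 — Component impedances:
  Z1: Z = jωL = j·1.257e+04·0.00094 = 0 + j11.81 Ω
  Z2: Z = R = 15.8 Ω
  Z3: Z = jωL = j·1.257e+04·0.00791 = 0 + j99.4 Ω
  Z4: Z = R = 2110 Ω
  Z5: Z = jωL = j·1.257e+04·0.00474 = 0 + j59.56 Ω
Step 3 — Bridge requires nodal analysis (the Z5 bridge couples midpoints C and D, so the two paths cannot be reduced to a simple series/parallel combination). Setting node B to ground and injecting 1 A at node A, the 3-node admittance system at A, C, D solves to V_A = Z_AB = 15.69 + j10.94 Ω = 19.12∠34.9° Ω.
Step 4 — Source phasor: V = 235∠-88.4° V = 6.562 - j234.9 V.
Step 5 — Current: I = V / Z = -6.742 - j10.27 A = 12.29∠-123.3° A.
Step 6 — Complex power: S = V·I* = 2369 + j1651 VA.
Step 7 — Real power: P = Re(S) = 2369 W.
Step 8 — Reactive power: Q = Im(S) = 1651 VAR.
Step 9 — Apparent power: |S| = 2888 VA.
Step 10 — Power factor: PF = P/|S| = 0.8204 (lagging).

(a) P = 2369 W  (b) Q = 1651 VAR  (c) S = 2888 VA  (d) PF = 0.8204 (lagging)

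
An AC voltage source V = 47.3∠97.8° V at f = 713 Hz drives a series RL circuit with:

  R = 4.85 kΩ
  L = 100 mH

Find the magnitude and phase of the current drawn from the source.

Step 1 — Angular frequency: ω = 2π·f = 2π·713 = 4480 rad/s.
Step 2 — Component impedances:
  R: Z = R = 4850 Ω
  L: Z = jωL = j·4480·0.1 = 0 + j448 Ω
Step 3 — Series combination: Z_total = R + L = 4850 + j448 Ω = 4871∠5.3° Ω.
Step 4 — Source phasor: V = 47.3∠97.8° V = -6.419 + j46.86 V.
Step 5 — Ohm's law: I = V / Z_total = (-6.419 + j46.86) / (4850 + j448) = -0.0004274 + j0.009702 A.
Step 6 — Convert to polar: |I| = 0.009711 A, ∠I = 92.5°.

I = 0.009711∠92.5° A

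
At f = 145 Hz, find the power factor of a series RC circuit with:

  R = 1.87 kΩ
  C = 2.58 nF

Step 1 — Angular frequency: ω = 2π·f = 2π·145 = 911.1 rad/s.
Step 2 — Component impedances:
  R: Z = R = 1870 Ω
  C: Z = 1/(jωC) = -j/(ω·C) = 0 - j4.254e+05 Ω
Step 3 — Series combination: Z_total = R + C = 1870 - j4.254e+05 Ω = 4.254e+05∠-89.7° Ω.
Step 4 — Power factor: PF = cos(φ) = Re(Z)/|Z| = 1870/4.2544e+05 = 0.004395.
Step 5 — Type: Im(Z) = -4.254e+05 ⇒ leading (phase φ = -89.7°).

PF = 0.004395 (leading, φ = -89.7°)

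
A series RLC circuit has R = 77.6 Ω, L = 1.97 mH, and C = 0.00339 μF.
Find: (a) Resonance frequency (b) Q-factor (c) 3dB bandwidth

Step 1 — Resonance condition Im(Z)=0 gives ω₀ = 1/√(LC).
Step 2 — ω₀ = 1/√(0.00197·3.39e-09) = 3.87e+05 rad/s.
Step 3 — f₀ = ω₀/(2π) = 6.159e+04 Hz.
Step 4 — Series Q: Q = ω₀L/R = 3.87e+05·0.00197/77.6 = 9.824.
Step 5 — 3dB bandwidth: Δω = ω₀/Q = 3.939e+04 rad/s; BW = Δω/(2π) = 6269 Hz.

(a) f₀ = 6.159e+04 Hz  (b) Q = 9.824  (c) BW = 6269 Hz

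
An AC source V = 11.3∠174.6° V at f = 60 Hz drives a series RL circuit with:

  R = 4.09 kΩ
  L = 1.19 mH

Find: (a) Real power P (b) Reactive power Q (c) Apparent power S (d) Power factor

Step 1 — Angular frequency: ω = 2π·f = 2π·60 = 377 rad/s.
Step 2 — Component impedances:
  R: Z = R = 4090 Ω
  L: Z = jωL = j·377·0.00119 = 0 + j0.4486 Ω
Step 3 — Series combination: Z_total = R + L = 4090 + j0.4486 Ω = 4090∠0.0° Ω.
Step 4 — Source phasor: V = 11.3∠174.6° V = -11.25 + j1.063 V.
Step 5 — Current: I = V / Z = -0.002751 + j0.0002603 A = 0.002763∠174.6° A.
Step 6 — Complex power: S = V·I* = 0.03122 + j3.424e-06 VA.
Step 7 — Real power: P = Re(S) = 0.03122 W.
Step 8 — Reactive power: Q = Im(S) = 3.424e-06 VAR.
Step 9 — Apparent power: |S| = 0.03122 VA.
Step 10 — Power factor: PF = P/|S| = 1 (lagging).

(a) P = 0.03122 W  (b) Q = 3.424e-06 VAR  (c) S = 0.03122 VA  (d) PF = 1 (lagging)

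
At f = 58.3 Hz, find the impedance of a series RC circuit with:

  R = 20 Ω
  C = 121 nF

Step 1 — Angular frequency: ω = 2π·f = 2π·58.3 = 366.3 rad/s.
Step 2 — Component impedances:
  R: Z = R = 20 Ω
  C: Z = 1/(jωC) = -j/(ω·C) = 0 - j2.256e+04 Ω
Step 3 — Series combination: Z_total = R + C = 20 - j2.256e+04 Ω = 2.256e+04∠-89.9° Ω.

Z = 20 - j2.256e+04 Ω = 2.256e+04∠-89.9° Ω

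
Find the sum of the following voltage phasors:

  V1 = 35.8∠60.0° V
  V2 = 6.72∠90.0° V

Step 1 — Convert each phasor to rectangular form:
  V1 = 35.8·(cos(60.0°) + j·sin(60.0°)) = 17.9 + j31 V
  V2 = 6.72·(cos(90.0°) + j·sin(90.0°)) = 0 + j6.72 V
Step 2 — Sum components: V_total = 17.9 + j37.72 V.
Step 3 — Convert to polar: |V_total| = 41.76 V, ∠V_total = 64.6°.

V_total = 41.76∠64.6° V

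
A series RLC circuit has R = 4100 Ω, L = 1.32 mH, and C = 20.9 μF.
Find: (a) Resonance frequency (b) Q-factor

Step 1 — Resonance condition Im(Z)=0 gives ω₀ = 1/√(LC).
Step 2 — ω₀ = 1/√(0.00132·2.09e-05) = 6021 rad/s.
Step 3 — f₀ = ω₀/(2π) = 958.2 Hz.
Step 4 — Series Q: Q = ω₀L/R = 6021·0.00132/4100 = 0.001938.

(a) f₀ = 958.2 Hz  (b) Q = 0.001938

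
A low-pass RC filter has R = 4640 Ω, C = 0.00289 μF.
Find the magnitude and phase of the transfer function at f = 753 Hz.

Step 1 — Angular frequency: ω = 2π·753 = 4731 rad/s.
Step 2 — Transfer function: H(jω) = 1/(1 + jωRC).
Step 3 — Denominator: 1 + jωRC = 1 + j·4731·4640·2.89e-09 = 1 + j0.06344.
Step 4 — H = 0.996 - j0.06319.
Step 5 — Magnitude: |H| = 0.998 (-0.0 dB); phase: φ = -3.6°.

|H| = 0.998 (-0.0 dB), φ = -3.6°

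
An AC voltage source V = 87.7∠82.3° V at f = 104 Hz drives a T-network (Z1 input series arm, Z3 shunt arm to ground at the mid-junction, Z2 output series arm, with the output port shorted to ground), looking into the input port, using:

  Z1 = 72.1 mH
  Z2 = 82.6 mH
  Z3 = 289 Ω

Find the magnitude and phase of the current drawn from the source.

Step 1 — Angular frequency: ω = 2π·f = 2π·104 = 653.5 rad/s.
Step 2 — Component impedances:
  Z1: Z = jωL = j·653.5·0.0721 = 0 + j47.11 Ω
  Z2: Z = jωL = j·653.5·0.0826 = 0 + j53.98 Ω
  Z3: Z = R = 289 Ω
Step 3 — With the output port shorted to ground, the output series arm Z2 runs from the junction to ground; the shunt arm Z3 also runs from the junction to ground. They appear in parallel: Z3 || Z2 = 9.741 + j52.16 Ω.
Step 4 — Series with input arm Z1: Z_in = Z1 + (Z3 || Z2) = 9.741 + j99.27 Ω = 99.75∠84.4° Ω.
Step 5 — Source phasor: V = 87.7∠82.3° V = 11.75 + j86.91 V.
Step 6 — Ohm's law: I = V / Z_total = (11.75 + j86.91) / (9.741 + j99.27) = 0.8786 - j0.03215 A.
Step 7 — Convert to polar: |I| = 0.8792 A, ∠I = -2.1°.

I = 0.8792∠-2.1° A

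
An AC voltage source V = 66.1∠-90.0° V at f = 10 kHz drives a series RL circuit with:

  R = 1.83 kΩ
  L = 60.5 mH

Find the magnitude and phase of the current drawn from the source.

Step 1 — Angular frequency: ω = 2π·f = 2π·1e+04 = 6.283e+04 rad/s.
Step 2 — Component impedances:
  R: Z = R = 1830 Ω
  L: Z = jωL = j·6.283e+04·0.0605 = 0 + j3801 Ω
Step 3 — Series combination: Z_total = R + L = 1830 + j3801 Ω = 4219∠64.3° Ω.
Step 4 — Source phasor: V = 66.1∠-90.0° V = 0 - j66.1 V.
Step 5 — Ohm's law: I = V / Z_total = (0 - j66.1) / (1830 + j3801) = -0.01412 - j0.006796 A.
Step 6 — Convert to polar: |I| = 0.01567 A, ∠I = -154.3°.

I = 0.01567∠-154.3° A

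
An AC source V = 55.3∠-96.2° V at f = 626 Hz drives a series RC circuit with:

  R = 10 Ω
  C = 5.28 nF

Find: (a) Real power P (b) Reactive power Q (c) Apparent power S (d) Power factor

Step 1 — Angular frequency: ω = 2π·f = 2π·626 = 3933 rad/s.
Step 2 — Component impedances:
  R: Z = R = 10 Ω
  C: Z = 1/(jωC) = -j/(ω·C) = 0 - j4.815e+04 Ω
Step 3 — Series combination: Z_total = R + C = 10 - j4.815e+04 Ω = 4.815e+04∠-90.0° Ω.
Step 4 — Source phasor: V = 55.3∠-96.2° V = -5.972 - j54.98 V.
Step 5 — Current: I = V / Z = 0.001142 - j0.0001243 A = 0.001148∠-6.2° A.
Step 6 — Complex power: S = V·I* = 1.319e-05 - j0.06351 VA.
Step 7 — Real power: P = Re(S) = 1.319e-05 W.
Step 8 — Reactive power: Q = Im(S) = -0.06351 VAR.
Step 9 — Apparent power: |S| = 0.06351 VA.
Step 10 — Power factor: PF = P/|S| = 0.0002077 (leading).

(a) P = 1.319e-05 W  (b) Q = -0.06351 VAR  (c) S = 0.06351 VA  (d) PF = 0.0002077 (leading)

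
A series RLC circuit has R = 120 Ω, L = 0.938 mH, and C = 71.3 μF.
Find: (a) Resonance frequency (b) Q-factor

Step 1 — Resonance condition Im(Z)=0 gives ω₀ = 1/√(LC).
Step 2 — ω₀ = 1/√(0.000938·7.13e-05) = 3867 rad/s.
Step 3 — f₀ = ω₀/(2π) = 615.4 Hz.
Step 4 — Series Q: Q = ω₀L/R = 3867·0.000938/120 = 0.03023.

(a) f₀ = 615.4 Hz  (b) Q = 0.03023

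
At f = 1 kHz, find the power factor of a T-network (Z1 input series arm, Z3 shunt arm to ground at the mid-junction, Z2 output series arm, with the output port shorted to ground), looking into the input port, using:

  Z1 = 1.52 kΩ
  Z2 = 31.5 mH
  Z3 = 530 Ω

Step 1 — Angular frequency: ω = 2π·f = 2π·1000 = 6283 rad/s.
Step 2 — Component impedances:
  Z1: Z = R = 1520 Ω
  Z2: Z = jωL = j·6283·0.0315 = 0 + j197.9 Ω
  Z3: Z = R = 530 Ω
Step 3 — With the output port shorted to ground, the output series arm Z2 runs from the junction to ground; the shunt arm Z3 also runs from the junction to ground. They appear in parallel: Z3 || Z2 = 64.86 + j173.7 Ω.
Step 4 — Series with input arm Z1: Z_in = Z1 + (Z3 || Z2) = 1585 + j173.7 Ω = 1594∠6.3° Ω.
Step 5 — Power factor: PF = cos(φ) = Re(Z)/|Z| = 1584.9/1594.4 = 0.994.
Step 6 — Type: Im(Z) = 173.7 ⇒ lagging (phase φ = 6.3°).

PF = 0.994 (lagging, φ = 6.3°)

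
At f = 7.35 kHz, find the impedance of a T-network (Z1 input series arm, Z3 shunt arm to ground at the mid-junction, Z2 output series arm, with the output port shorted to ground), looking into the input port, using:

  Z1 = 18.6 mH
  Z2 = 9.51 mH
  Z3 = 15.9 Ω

Step 1 — Angular frequency: ω = 2π·f = 2π·7350 = 4.618e+04 rad/s.
Step 2 — Component impedances:
  Z1: Z = jωL = j·4.618e+04·0.0186 = 0 + j859 Ω
  Z2: Z = jωL = j·4.618e+04·0.00951 = 0 + j439.2 Ω
  Z3: Z = R = 15.9 Ω
Step 3 — With the output port shorted to ground, the output series arm Z2 runs from the junction to ground; the shunt arm Z3 also runs from the junction to ground. They appear in parallel: Z3 || Z2 = 15.88 + j0.5749 Ω.
Step 4 — Series with input arm Z1: Z_in = Z1 + (Z3 || Z2) = 15.88 + j859.5 Ω = 859.7∠88.9° Ω.

Z = 15.88 + j859.5 Ω = 859.7∠88.9° Ω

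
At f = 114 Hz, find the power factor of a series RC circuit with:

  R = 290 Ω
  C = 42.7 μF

Step 1 — Angular frequency: ω = 2π·f = 2π·114 = 716.3 rad/s.
Step 2 — Component impedances:
  R: Z = R = 290 Ω
  C: Z = 1/(jωC) = -j/(ω·C) = 0 - j32.7 Ω
Step 3 — Series combination: Z_total = R + C = 290 - j32.7 Ω = 291.8∠-6.4° Ω.
Step 4 — Power factor: PF = cos(φ) = Re(Z)/|Z| = 290/291.84 = 0.9937.
Step 5 — Type: Im(Z) = -32.7 ⇒ leading (phase φ = -6.4°).

PF = 0.9937 (leading, φ = -6.4°)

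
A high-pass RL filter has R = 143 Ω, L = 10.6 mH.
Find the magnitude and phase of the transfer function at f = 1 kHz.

Step 1 — Angular frequency: ω = 2π·1000 = 6283 rad/s.
Step 2 — Transfer function: H(jω) = jωL/(R + jωL).
Step 3 — Numerator jωL = j·66.6; denominator R + jωL = 143 + j66.6.
Step 4 — H = 0.1783 + j0.3827.
Step 5 — Magnitude: |H| = 0.4222 (-7.5 dB); phase: φ = 65.0°.

|H| = 0.4222 (-7.5 dB), φ = 65.0°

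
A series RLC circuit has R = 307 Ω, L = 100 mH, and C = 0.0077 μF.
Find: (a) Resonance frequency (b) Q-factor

Step 1 — Resonance condition Im(Z)=0 gives ω₀ = 1/√(LC).
Step 2 — ω₀ = 1/√(0.1·7.7e-09) = 3.604e+04 rad/s.
Step 3 — f₀ = ω₀/(2π) = 5736 Hz.
Step 4 — Series Q: Q = ω₀L/R = 3.604e+04·0.1/307 = 11.74.

(a) f₀ = 5736 Hz  (b) Q = 11.74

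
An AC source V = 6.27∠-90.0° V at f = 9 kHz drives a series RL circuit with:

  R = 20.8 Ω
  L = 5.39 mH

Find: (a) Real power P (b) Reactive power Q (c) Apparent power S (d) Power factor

Step 1 — Angular frequency: ω = 2π·f = 2π·9000 = 5.655e+04 rad/s.
Step 2 — Component impedances:
  R: Z = R = 20.8 Ω
  L: Z = jωL = j·5.655e+04·0.00539 = 0 + j304.8 Ω
Step 3 — Series combination: Z_total = R + L = 20.8 + j304.8 Ω = 305.5∠86.1° Ω.
Step 4 — Source phasor: V = 6.27∠-90.0° V = 0 - j6.27 V.
Step 5 — Current: I = V / Z = -0.02048 - j0.001397 A = 0.02052∠-176.1° A.
Step 6 — Complex power: S = V·I* = 0.008761 + j0.1284 VA.
Step 7 — Real power: P = Re(S) = 0.008761 W.
Step 8 — Reactive power: Q = Im(S) = 0.1284 VAR.
Step 9 — Apparent power: |S| = 0.1287 VA.
Step 10 — Power factor: PF = P/|S| = 0.06808 (lagging).

(a) P = 0.008761 W  (b) Q = 0.1284 VAR  (c) S = 0.1287 VA  (d) PF = 0.06808 (lagging)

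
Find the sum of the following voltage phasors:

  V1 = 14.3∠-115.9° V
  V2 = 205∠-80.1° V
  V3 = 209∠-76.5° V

Step 1 — Convert each phasor to rectangular form:
  V1 = 14.3·(cos(-115.9°) + j·sin(-115.9°)) = -6.246 - j12.86 V
  V2 = 205·(cos(-80.1°) + j·sin(-80.1°)) = 35.25 - j201.9 V
  V3 = 209·(cos(-76.5°) + j·sin(-76.5°)) = 48.79 - j203.2 V
Step 2 — Sum components: V_total = 77.79 - j418 V.
Step 3 — Convert to polar: |V_total| = 425.2 V, ∠V_total = -79.5°.

V_total = 425.2∠-79.5° V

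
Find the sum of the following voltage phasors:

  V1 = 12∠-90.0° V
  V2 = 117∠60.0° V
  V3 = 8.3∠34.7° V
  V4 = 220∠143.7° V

Step 1 — Convert each phasor to rectangular form:
  V1 = 12·(cos(-90.0°) + j·sin(-90.0°)) = 0 - j12 V
  V2 = 117·(cos(60.0°) + j·sin(60.0°)) = 58.5 + j101.3 V
  V3 = 8.3·(cos(34.7°) + j·sin(34.7°)) = 6.824 + j4.725 V
  V4 = 220·(cos(143.7°) + j·sin(143.7°)) = -177.3 + j130.2 V
Step 2 — Sum components: V_total = -112 + j224.3 V.
Step 3 — Convert to polar: |V_total| = 250.7 V, ∠V_total = 116.5°.

V_total = 250.7∠116.5° V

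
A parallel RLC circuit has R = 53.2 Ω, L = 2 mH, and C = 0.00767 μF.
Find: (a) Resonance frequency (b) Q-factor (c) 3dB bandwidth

Step 1 — Resonance: ω₀ = 1/√(LC) = 1/√(0.002·7.67e-09) = 2.553e+05 rad/s.
Step 2 — f₀ = ω₀/(2π) = 4.064e+04 Hz.
Step 3 — Parallel Q: Q = R/(ω₀L) = 53.2/(2.553e+05·0.002) = 0.1042.
Step 4 — Bandwidth: Δω = ω₀/Q = 2.451e+06 rad/s; BW = Δω/(2π) = 3.9e+05 Hz.

(a) f₀ = 4.064e+04 Hz  (b) Q = 0.1042  (c) BW = 3.9e+05 Hz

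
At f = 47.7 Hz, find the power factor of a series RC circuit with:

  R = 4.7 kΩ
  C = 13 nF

Step 1 — Angular frequency: ω = 2π·f = 2π·47.7 = 299.7 rad/s.
Step 2 — Component impedances:
  R: Z = R = 4700 Ω
  C: Z = 1/(jωC) = -j/(ω·C) = 0 - j2.567e+05 Ω
Step 3 — Series combination: Z_total = R + C = 4700 - j2.567e+05 Ω = 2.567e+05∠-89.0° Ω.
Step 4 — Power factor: PF = cos(φ) = Re(Z)/|Z| = 4700/2.567e+05 = 0.01831.
Step 5 — Type: Im(Z) = -2.567e+05 ⇒ leading (phase φ = -89.0°).

PF = 0.01831 (leading, φ = -89.0°)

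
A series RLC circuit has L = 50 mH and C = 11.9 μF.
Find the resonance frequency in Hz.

Step 1 — Resonance condition Im(Z)=0 gives ω₀ = 1/√(LC).
Step 2 — ω₀ = 1/√(0.05·1.19e-05) = 1296 rad/s.
Step 3 — f₀ = ω₀/(2π) = 206.3 Hz.

f₀ = 206.3 Hz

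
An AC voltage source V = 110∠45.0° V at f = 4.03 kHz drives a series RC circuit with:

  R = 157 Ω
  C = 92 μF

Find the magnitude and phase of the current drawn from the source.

Step 1 — Angular frequency: ω = 2π·f = 2π·4030 = 2.532e+04 rad/s.
Step 2 — Component impedances:
  R: Z = R = 157 Ω
  C: Z = 1/(jωC) = -j/(ω·C) = 0 - j0.4293 Ω
Step 3 — Series combination: Z_total = R + C = 157 - j0.4293 Ω = 157∠-0.2° Ω.
Step 4 — Source phasor: V = 110∠45.0° V = 77.78 + j77.78 V.
Step 5 — Ohm's law: I = V / Z_total = (77.78 + j77.78) / (157 - j0.4293) = 0.4941 + j0.4968 A.
Step 6 — Convert to polar: |I| = 0.7006 A, ∠I = 45.2°.

I = 0.7006∠45.2° A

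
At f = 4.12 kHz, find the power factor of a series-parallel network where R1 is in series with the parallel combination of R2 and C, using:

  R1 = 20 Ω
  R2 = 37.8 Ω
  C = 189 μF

Step 1 — Angular frequency: ω = 2π·f = 2π·4120 = 2.589e+04 rad/s.
Step 2 — Component impedances:
  R1: Z = R = 20 Ω
  R2: Z = R = 37.8 Ω
  C: Z = 1/(jωC) = -j/(ω·C) = 0 - j0.2044 Ω
Step 3 — Parallel branch: R2 || C = 1/(1/R2 + 1/C) = 0.001105 - j0.2044 Ω.
Step 4 — Series with R1: Z_total = R1 + (R2 || C) = 20 - j0.2044 Ω = 20∠-0.6° Ω.
Step 5 — Power factor: PF = cos(φ) = Re(Z)/|Z| = 20.00111/20.00215 = 0.9999.
Step 6 — Type: Im(Z) = -0.2044 ⇒ leading (phase φ = -0.6°).

PF = 0.9999 (leading, φ = -0.6°)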